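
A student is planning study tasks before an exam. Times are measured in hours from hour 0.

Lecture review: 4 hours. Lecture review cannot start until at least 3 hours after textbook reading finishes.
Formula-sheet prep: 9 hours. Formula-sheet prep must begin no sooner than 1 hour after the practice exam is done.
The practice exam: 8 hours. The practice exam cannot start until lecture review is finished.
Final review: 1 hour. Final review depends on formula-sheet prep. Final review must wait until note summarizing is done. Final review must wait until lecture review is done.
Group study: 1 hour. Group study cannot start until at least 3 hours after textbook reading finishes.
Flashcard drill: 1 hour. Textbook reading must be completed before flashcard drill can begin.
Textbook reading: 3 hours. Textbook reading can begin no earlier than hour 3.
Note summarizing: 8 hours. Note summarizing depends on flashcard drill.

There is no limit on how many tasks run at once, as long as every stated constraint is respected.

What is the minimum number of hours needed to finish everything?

Textbook reading cannot begin until its own release at hour 3. It runs from hour 3 to 3 + 3 = hour 6.
Group study waits on textbook reading (finishes hour 6, plus 3-hour gap → hour 9), so it starts at hour 9 and finishes at 9 + 1 = hour 10.
Flashcard drill cannot begin until textbook reading (finishes hour 6). It runs from hour 6 to 6 + 1 = hour 7.
After flashcard drill (finishes hour 7), note summarizing can start at hour 7 and finishes at hour 15.
Lecture review cannot begin until textbook reading (finishes hour 6, plus 3-hour gap → hour 9). It runs from hour 9 to 9 + 4 = hour 13.
The practice exam cannot begin until lecture review (finishes hour 13). It runs from hour 13 to 13 + 8 = hour 21.
Formula-sheet prep waits on the practice exam (finishes hour 21, plus 1-hour gap → hour 22), so it starts at hour 22 and finishes at 22 + 9 = hour 31.
Final review needs all of formula-sheet prep (finishes hour 31); note summarizing (finishes hour 15); lecture review (finishes hour 13). That puts its earliest start at hour 31; it finishes at 31 + 1 = hour 32.
All tasks are finished once the last one completes. Finish times: Textbook reading at 6, Lecture review at 13, Flashcard drill at 7, The practice exam at 21, Group study at 10, Note summarizing at 15, Formula-sheet prep at 31, Final review at 32. The latest is hour 32.

32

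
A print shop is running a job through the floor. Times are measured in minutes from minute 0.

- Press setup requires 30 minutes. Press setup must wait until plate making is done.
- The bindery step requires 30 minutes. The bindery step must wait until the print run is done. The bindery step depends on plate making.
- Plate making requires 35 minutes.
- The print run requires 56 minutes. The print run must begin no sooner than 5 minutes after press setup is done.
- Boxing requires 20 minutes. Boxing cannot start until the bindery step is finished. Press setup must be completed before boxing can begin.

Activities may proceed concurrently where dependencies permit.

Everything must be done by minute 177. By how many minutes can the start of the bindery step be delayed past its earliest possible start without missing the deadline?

Nothing blocks plate making, so it runs from minute 0 to minute 35.
Press setup cannot begin until plate making (finishes minute 35). It runs from minute 35 to 35 + 30 = minute 65.
The print run cannot begin until press setup (finishes minute 65, plus 5-minute gap → minute 70). It runs from minute 70 to 70 + 56 = minute 126.
The bindery step needs all of the print run (finishes minute 126); plate making (finishes minute 35). That puts its earliest start at minute 126; it finishes at 126 + 30 = minute 156.

Working backward from the deadline:
Boxing has no dependents, so it just needs to finish by minute 177. Starting by 177 − 20 = minute 157 achieves that.
The bindery step has to be done before boxing (must start by minute 157). That means finishing by minute 157, i.e. starting by 157 − 30 = minute 127.
So the bindery step can start as early as minute 126 and as late as minute 127, giving 127 − 126 = 1 minute of slack.

1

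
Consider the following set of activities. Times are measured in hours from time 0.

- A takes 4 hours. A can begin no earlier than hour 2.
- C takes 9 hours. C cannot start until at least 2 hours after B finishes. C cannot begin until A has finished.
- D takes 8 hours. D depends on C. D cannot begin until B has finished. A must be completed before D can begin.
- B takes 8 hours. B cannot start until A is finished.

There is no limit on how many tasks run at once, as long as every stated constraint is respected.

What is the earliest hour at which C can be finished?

25

A cannot begin until its own release at hour 2. It runs from hour 2 to 2 + 4 = hour 6.
B cannot begin until A (finishes hour 6). It runs from hour 6 to 6 + 8 = hour 14.
C cannot start until B (finishes hour 14, plus 2-hour gap → hour 16); A (finishes hour 6). The controlling bound is hour 16, so C finishes at 16 + 9 = hour 25.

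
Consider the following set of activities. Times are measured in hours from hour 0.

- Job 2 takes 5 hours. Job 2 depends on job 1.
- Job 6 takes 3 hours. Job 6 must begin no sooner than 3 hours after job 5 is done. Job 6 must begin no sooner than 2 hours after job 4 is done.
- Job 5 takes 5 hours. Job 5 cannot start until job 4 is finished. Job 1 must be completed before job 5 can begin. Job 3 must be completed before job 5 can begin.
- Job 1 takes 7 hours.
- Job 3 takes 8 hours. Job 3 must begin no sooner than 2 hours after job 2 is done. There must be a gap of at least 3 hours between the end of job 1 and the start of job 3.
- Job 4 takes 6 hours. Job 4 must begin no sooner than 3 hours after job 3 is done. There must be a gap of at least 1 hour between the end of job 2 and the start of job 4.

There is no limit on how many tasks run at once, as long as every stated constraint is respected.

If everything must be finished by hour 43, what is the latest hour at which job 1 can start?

Nothing follows job 6; the deadline of hour 43 is its only limit. It must start by 43 − 3 = hour 40.
Since job 6 (must start by hour 40, minus 3-hour gap → hour 37) depends on it, job 5 must finish by hour 37. Backing off its 5-hour duration gives a latest start of hour 32.
For job 4: job 5 (must start by hour 32); job 6 (must start by hour 40, minus 2-hour gap → hour 38). The most restrictive is hour 32; with a 6-hour duration, job 4 must start by hour 26.
Job 3 feeds job 4 (must start by hour 26, minus 3-hour gap → hour 23); job 5 (must start by hour 32). Taking the minimum, job 3 must finish by hour 23 and start by 23 − 8 = hour 15.
Job 2 must finish in time for job 3 (must start by hour 15, minus 2-hour gap → hour 13); job 4 (must start by hour 26, minus 1-hour gap → hour 25). The tightest is hour 13, so job 2 must start by 13 − 5 = hour 8.
Job 1 has several dependents: job 2 (must start by hour 8); job 3 (must start by hour 15, minus 3-hour gap → hour 12); job 5 (must start by hour 32). The earliest of those limits is hour 8, so job 1 must start by 8 − 7 = hour 1.

1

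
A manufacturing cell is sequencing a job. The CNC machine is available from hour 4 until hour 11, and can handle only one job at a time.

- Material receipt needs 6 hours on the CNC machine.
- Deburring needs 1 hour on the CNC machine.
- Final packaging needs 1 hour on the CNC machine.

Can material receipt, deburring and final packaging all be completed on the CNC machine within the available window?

The CNC machine window is 11 − 4 = 7 hours.
Running back to back, the jobs need 6 + 1 + 1 = 8 hours on the CNC machine.
Since 8 > 7, they cannot all fit.

No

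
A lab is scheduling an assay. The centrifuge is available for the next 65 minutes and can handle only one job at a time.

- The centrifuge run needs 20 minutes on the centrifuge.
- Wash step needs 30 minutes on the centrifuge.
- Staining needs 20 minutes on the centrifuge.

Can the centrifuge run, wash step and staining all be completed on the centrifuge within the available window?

Running back to back, the jobs need 20 + 30 + 20 = 70 minutes on the centrifuge.
Since 70 > 65, they cannot all fit.

No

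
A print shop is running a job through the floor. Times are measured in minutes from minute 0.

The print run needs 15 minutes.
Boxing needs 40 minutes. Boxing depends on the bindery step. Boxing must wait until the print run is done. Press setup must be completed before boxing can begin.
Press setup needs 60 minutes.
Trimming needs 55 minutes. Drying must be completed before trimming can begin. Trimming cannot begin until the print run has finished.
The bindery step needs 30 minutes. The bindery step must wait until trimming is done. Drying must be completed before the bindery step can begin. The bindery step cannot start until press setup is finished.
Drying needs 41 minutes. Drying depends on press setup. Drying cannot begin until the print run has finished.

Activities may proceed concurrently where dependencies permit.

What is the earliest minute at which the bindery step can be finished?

The print run can start immediately at minute 0; it finishes at minute 15.
Nothing blocks press setup, so it runs from minute 0 to minute 60.
Drying needs all of press setup (finishes minute 60); the print run (finishes minute 15). That puts its earliest start at minute 60; it finishes at 60 + 41 = minute 101.
Trimming cannot start until drying (finishes minute 101); the print run (finishes minute 15). The controlling bound is minute 101, so trimming finishes at 101 + 55 = minute 156.
The bindery step needs all of trimming (finishes minute 156); drying (finishes minute 101); press setup (finishes minute 60). That puts its earliest start at minute 156; it finishes at 156 + 30 = minute 186.

186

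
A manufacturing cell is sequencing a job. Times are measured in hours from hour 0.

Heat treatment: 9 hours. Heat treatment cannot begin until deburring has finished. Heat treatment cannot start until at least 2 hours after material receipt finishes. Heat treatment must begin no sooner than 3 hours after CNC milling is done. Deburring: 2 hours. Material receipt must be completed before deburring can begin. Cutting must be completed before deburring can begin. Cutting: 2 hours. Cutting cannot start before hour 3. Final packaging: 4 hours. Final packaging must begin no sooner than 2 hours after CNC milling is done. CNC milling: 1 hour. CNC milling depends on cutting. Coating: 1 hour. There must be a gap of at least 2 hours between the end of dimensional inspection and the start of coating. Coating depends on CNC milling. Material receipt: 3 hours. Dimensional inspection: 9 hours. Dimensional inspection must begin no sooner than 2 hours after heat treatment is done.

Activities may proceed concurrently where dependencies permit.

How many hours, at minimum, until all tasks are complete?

After its own release at hour 3, cutting can start at hour 3 and finishes at hour 5.
After cutting (finishes hour 5), CNC milling can start at hour 5 and finishes at hour 6.
After CNC milling (finishes hour 6, plus 2-hour gap → hour 8), final packaging can start at hour 8 and finishes at hour 12.
Nothing blocks material receipt, so it runs from hour 0 to hour 3.
Deburring needs all of material receipt (finishes hour 3); cutting (finishes hour 5). That puts its earliest start at hour 5; it finishes at 5 + 2 = hour 7.
Heat treatment needs all of deburring (finishes hour 7); material receipt (finishes hour 3, plus 2-hour gap → hour 5); CNC milling (finishes hour 6, plus 3-hour gap → hour 9). That puts its earliest start at hour 9; it finishes at 9 + 9 = hour 18.
Dimensional inspection waits on heat treatment (finishes hour 18, plus 2-hour gap → hour 20), so it starts at hour 20 and finishes at 20 + 9 = hour 29.
Coating cannot start until dimensional inspection (finishes hour 29, plus 2-hour gap → hour 31); CNC milling (finishes hour 6). The controlling bound is hour 31, so coating finishes at 31 + 1 = hour 32.
All tasks are finished once the last one completes. Finish times: Material receipt at 3, Cutting at 5, Deburring at 7, CNC milling at 6, Heat treatment at 18, Dimensional inspection at 29, Coating at 32, Final packaging at 12. The latest is hour 32.

32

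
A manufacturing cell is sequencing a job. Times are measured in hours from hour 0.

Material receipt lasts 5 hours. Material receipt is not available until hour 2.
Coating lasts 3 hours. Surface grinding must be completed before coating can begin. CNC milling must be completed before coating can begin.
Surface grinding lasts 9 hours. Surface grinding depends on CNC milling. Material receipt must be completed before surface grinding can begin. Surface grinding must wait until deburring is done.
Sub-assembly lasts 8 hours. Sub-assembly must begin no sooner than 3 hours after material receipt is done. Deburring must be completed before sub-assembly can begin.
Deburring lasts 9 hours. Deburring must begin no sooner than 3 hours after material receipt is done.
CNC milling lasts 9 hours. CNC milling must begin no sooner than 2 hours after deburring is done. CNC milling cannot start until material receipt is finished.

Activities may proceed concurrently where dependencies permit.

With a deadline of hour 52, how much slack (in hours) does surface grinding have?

10

Material receipt cannot begin until its own release at hour 2. It runs from hour 2 to 2 + 5 = hour 7.
After material receipt (finishes hour 7, plus 3-hour gap → hour 10), deburring can start at hour 10 and finishes at hour 19.
CNC milling has to wait for deburring (finishes hour 19, plus 2-hour gap → hour 21); material receipt (finishes hour 7). The latest of these is hour 21, so CNC milling runs hour 21 to 21 + 9 = hour 30.
Surface grinding has to wait for CNC milling (finishes hour 30); material receipt (finishes hour 7); deburring (finishes hour 19). The latest of these is hour 30, so surface grinding runs hour 30 to 30 + 9 = hour 39.

Working backward from the deadline:
To finish by hour 52, coating (duration 3) must start no later than hour 49.
Surface grinding must finish before coating (must start by hour 49). With a 9-hour duration, surface grinding must start by 49 − 9 = hour 40.
So surface grinding can start as early as hour 30 and as late as hour 40, giving 40 − 30 = 10 hours of slack.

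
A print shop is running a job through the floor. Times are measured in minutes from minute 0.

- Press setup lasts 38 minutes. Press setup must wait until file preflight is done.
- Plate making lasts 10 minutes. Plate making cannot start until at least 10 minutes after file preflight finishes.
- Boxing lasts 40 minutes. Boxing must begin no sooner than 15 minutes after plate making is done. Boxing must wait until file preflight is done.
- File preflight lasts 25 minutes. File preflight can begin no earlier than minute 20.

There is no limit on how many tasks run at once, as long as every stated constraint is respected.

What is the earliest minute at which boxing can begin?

80

File preflight cannot begin until its own release at minute 20. It runs from minute 20 to 20 + 25 = minute 45.
Plate making waits on file preflight (finishes minute 45, plus 10-minute gap → minute 55), so it starts at minute 55 and finishes at 55 + 10 = minute 65.
Boxing waits on plate making (finishes minute 65, plus 15-minute gap → minute 80); file preflight (finishes minute 45). The latest of these is minute 80, which is the earliest boxing can start.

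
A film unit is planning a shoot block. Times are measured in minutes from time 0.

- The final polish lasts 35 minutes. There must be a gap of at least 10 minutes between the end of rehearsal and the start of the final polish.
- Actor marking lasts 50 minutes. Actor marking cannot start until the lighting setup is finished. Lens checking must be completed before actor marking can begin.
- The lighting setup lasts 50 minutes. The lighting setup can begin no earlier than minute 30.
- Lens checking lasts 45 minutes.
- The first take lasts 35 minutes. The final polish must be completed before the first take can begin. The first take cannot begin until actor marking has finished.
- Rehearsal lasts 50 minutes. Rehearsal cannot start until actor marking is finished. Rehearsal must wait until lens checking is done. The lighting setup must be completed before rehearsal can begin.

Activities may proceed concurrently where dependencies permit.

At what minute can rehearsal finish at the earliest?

Nothing blocks lens checking, so it runs from minute 0 to minute 45.
The lighting setup cannot begin until its own release at minute 30. It runs from minute 30 to 30 + 50 = minute 80.
Actor marking cannot start until the lighting setup (finishes minute 80); lens checking (finishes minute 45). The controlling bound is minute 80, so actor marking finishes at 80 + 50 = minute 130.
Rehearsal cannot start until actor marking (finishes minute 130); lens checking (finishes minute 45); the lighting setup (finishes minute 80). The controlling bound is minute 130, so rehearsal finishes at 130 + 50 = minute 180.

180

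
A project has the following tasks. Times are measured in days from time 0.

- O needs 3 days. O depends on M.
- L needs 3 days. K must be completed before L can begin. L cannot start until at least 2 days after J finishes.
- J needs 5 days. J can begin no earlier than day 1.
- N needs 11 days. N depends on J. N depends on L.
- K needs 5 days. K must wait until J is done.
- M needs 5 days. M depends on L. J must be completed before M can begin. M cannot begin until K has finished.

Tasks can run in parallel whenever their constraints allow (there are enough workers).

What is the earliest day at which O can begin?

19

J waits on its own release at day 1, so it starts at day 1 and finishes at 1 + 5 = day 6.
K waits on J (finishes day 6), so it starts at day 6 and finishes at 6 + 5 = day 11.
For L: K (finishes day 11); J (finishes day 6, plus 2-day gap → day 8). Taking the maximum gives a start of day 11, and it finishes at 11 + 3 = day 14.
M needs all of L (finishes day 14); J (finishes day 6); K (finishes day 11). That puts its earliest start at day 14; it finishes at 14 + 5 = day 19.
O waits on M (finishes day 19), so the earliest it can start is day 19.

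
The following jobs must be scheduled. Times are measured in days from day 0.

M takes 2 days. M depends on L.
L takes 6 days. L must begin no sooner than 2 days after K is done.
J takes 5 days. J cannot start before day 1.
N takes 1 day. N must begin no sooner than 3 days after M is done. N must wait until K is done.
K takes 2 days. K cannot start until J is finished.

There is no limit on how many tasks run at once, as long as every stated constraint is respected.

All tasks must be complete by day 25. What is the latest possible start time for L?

13

To finish by day 25, N (duration 1) must start no later than day 24.
Since N (must start by day 24, minus 3-day gap → day 21) depends on it, M must finish by day 21. Backing off its 2-day duration gives a latest start of day 19.
L has to be done before M (must start by day 19). That means finishing by day 19, i.e. starting by 19 − 6 = day 13.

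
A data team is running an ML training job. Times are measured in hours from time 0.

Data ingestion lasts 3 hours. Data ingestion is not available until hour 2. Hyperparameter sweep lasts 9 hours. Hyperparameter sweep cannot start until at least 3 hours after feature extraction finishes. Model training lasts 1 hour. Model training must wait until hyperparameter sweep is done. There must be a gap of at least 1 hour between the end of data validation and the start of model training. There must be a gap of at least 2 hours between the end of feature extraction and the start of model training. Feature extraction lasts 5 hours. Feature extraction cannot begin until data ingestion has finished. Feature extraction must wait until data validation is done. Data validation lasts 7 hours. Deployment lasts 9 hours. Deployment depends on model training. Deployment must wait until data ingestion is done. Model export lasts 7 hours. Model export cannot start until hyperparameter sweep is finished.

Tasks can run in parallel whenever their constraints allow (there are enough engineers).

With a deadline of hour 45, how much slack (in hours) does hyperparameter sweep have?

Nothing blocks data validation, so it runs from hour 0 to hour 7.
After its own release at hour 2, data ingestion can start at hour 2 and finishes at hour 5.
For feature extraction: data ingestion (finishes hour 5); data validation (finishes hour 7). Taking the maximum gives a start of hour 7, and it finishes at 7 + 5 = hour 12.
Hyperparameter sweep waits on feature extraction (finishes hour 12, plus 3-hour gap → hour 15), so it starts at hour 15 and finishes at 15 + 9 = hour 24.

Working backward from the deadline:
Deployment must finish by hour 45; it takes 9 hours, so it must start by 45 − 9 = hour 36.
Model training feeds into deployment (must start by hour 36); so model training must finish by hour 36 and therefore start by hour 35.
Model export has no dependents, so it just needs to finish by hour 45. Starting by 45 − 7 = hour 38 achieves that.
Hyperparameter sweep has several dependents: model training (must start by hour 35); model export (must start by hour 38). The earliest of those limits is hour 35, so hyperparameter sweep must start by 35 − 9 = hour 26.
So hyperparameter sweep can start as early as hour 15 and as late as hour 26, giving 26 − 15 = 11 hours of slack.

11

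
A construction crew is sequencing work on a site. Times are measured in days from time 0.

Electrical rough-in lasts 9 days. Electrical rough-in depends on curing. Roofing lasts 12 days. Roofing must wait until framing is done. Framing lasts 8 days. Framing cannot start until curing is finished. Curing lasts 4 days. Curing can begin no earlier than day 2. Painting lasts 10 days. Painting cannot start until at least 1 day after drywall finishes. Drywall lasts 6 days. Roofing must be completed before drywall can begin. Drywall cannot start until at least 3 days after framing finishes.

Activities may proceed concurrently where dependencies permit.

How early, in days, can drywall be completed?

32

Curing waits on its own release at day 2, so it starts at day 2 and finishes at 2 + 4 = day 6.
Framing waits on curing (finishes day 6), so it starts at day 6 and finishes at 6 + 8 = day 14.
Roofing cannot begin until framing (finishes day 14). It runs from day 14 to 14 + 12 = day 26.
Drywall cannot start until roofing (finishes day 26); framing (finishes day 14, plus 3-day gap → day 17). The controlling bound is day 26, so drywall finishes at 26 + 6 = day 32.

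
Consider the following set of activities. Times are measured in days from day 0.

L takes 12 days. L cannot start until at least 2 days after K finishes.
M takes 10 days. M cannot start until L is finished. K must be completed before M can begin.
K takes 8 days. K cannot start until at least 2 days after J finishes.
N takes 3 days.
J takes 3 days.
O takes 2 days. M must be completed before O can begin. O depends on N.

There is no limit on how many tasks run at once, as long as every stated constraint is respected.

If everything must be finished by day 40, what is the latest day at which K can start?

O has no dependents, so it just needs to finish by day 40. Starting by 40 − 2 = day 38 achieves that.
M must finish before O (must start by day 38). With a 10-day duration, M must start by 38 − 10 = day 28.
L has to be done before M (must start by day 28). That means finishing by day 28, i.e. starting by 28 − 12 = day 16.
K feeds L (must start by day 16, minus 2-day gap → day 14); M (must start by day 28). Taking the minimum, K must finish by day 14 and start by 14 − 8 = day 6.

6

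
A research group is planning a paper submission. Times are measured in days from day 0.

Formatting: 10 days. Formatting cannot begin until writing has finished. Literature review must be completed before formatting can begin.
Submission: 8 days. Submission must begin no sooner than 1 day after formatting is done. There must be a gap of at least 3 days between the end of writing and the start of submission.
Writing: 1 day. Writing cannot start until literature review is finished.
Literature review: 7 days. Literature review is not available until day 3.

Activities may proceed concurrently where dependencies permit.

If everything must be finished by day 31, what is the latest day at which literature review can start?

4

Nothing follows submission; the deadline of day 31 is its only limit. It must start by 31 − 8 = day 23.
Since submission (must start by day 23, minus 1-day gap → day 22) depends on it, formatting must finish by day 22. Backing off its 10-day duration gives a latest start of day 12.
Writing feeds formatting (must start by day 12); submission (must start by day 23, minus 3-day gap → day 20). Taking the minimum, writing must finish by day 12 and start by 12 − 1 = day 11.
For literature review: writing (must start by day 11); formatting (must start by day 12). The most restrictive is day 11; with a 7-day duration, literature review must start by day 4.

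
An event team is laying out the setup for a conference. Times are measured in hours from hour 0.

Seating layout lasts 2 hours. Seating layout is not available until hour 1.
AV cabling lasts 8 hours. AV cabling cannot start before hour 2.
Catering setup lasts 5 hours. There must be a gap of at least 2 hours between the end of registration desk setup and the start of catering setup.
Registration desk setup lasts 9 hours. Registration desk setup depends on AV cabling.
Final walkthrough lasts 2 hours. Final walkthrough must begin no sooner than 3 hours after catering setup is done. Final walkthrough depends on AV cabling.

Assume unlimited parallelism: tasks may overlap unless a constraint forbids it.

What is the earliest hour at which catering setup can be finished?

AV cabling cannot begin until its own release at hour 2. It runs from hour 2 to 2 + 8 = hour 10.
After AV cabling (finishes hour 10), registration desk setup can start at hour 10 and finishes at hour 19.
Catering setup cannot begin until registration desk setup (finishes hour 19, plus 2-hour gap → hour 21). It runs from hour 21 to 21 + 5 = hour 26.

26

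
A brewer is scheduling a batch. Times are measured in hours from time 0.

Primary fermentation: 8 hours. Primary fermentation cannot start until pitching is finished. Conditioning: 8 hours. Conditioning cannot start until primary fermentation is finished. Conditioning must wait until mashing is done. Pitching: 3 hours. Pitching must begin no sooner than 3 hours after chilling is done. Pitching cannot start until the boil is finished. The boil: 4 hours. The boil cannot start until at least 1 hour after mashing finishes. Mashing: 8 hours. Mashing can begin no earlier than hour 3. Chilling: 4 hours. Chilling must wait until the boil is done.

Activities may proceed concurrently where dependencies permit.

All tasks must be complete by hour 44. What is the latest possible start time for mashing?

5

To finish by hour 44, conditioning (duration 8) must start no later than hour 36.
Primary fermentation has to be done before conditioning (must start by hour 36). That means finishing by hour 36, i.e. starting by 36 − 8 = hour 28.
Pitching has to be done before primary fermentation (must start by hour 28). That means finishing by hour 28, i.e. starting by 28 − 3 = hour 25.
Chilling feeds into pitching (must start by hour 25, minus 3-hour gap → hour 22); so chilling must finish by hour 22 and therefore start by hour 18.
The boil must finish in time for chilling (must start by hour 18); pitching (must start by hour 25). The tightest is hour 18, so the boil must start by 18 − 4 = hour 14.
Mashing must finish in time for the boil (must start by hour 14, minus 1-hour gap → hour 13); conditioning (must start by hour 36). The tightest is hour 13, so mashing must start by 13 − 8 = hour 5.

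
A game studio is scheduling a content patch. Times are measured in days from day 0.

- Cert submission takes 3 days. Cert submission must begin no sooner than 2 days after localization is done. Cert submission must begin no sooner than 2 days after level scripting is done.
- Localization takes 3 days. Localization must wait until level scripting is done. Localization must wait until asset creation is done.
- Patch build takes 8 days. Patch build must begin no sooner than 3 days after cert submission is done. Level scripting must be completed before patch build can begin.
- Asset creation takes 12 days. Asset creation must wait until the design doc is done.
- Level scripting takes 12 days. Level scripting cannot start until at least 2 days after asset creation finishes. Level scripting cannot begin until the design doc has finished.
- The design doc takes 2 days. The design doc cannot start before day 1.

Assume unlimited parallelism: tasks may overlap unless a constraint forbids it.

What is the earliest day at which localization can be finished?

32

After its own release at day 1, the design doc can start at day 1 and finishes at day 3.
Asset creation waits on the design doc (finishes day 3), so it starts at day 3 and finishes at 3 + 12 = day 15.
Level scripting has to wait for asset creation (finishes day 15, plus 2-day gap → day 17); the design doc (finishes day 3). The latest of these is day 17, so level scripting runs day 17 to 17 + 12 = day 29.
Localization has to wait for level scripting (finishes day 29); asset creation (finishes day 15). The latest of these is day 29, so localization runs day 29 to 29 + 3 = day 32.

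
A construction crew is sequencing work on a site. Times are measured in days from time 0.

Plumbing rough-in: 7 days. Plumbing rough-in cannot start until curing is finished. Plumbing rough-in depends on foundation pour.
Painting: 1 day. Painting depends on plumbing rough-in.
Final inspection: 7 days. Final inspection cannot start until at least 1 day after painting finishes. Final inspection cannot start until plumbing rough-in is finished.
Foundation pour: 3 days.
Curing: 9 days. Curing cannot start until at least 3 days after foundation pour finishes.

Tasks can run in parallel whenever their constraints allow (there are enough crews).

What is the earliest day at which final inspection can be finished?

31

Nothing blocks foundation pour, so it runs from day 0 to day 3.
After foundation pour (finishes day 3, plus 3-day gap → day 6), curing can start at day 6 and finishes at day 15.
Plumbing rough-in has to wait for curing (finishes day 15); foundation pour (finishes day 3). The latest of these is day 15, so plumbing rough-in runs day 15 to 15 + 7 = day 22.
Painting waits on plumbing rough-in (finishes day 22), so it starts at day 22 and finishes at 22 + 1 = day 23.
Final inspection needs all of painting (finishes day 23, plus 1-day gap → day 24); plumbing rough-in (finishes day 22). That puts its earliest start at day 24; it finishes at 24 + 7 = day 31.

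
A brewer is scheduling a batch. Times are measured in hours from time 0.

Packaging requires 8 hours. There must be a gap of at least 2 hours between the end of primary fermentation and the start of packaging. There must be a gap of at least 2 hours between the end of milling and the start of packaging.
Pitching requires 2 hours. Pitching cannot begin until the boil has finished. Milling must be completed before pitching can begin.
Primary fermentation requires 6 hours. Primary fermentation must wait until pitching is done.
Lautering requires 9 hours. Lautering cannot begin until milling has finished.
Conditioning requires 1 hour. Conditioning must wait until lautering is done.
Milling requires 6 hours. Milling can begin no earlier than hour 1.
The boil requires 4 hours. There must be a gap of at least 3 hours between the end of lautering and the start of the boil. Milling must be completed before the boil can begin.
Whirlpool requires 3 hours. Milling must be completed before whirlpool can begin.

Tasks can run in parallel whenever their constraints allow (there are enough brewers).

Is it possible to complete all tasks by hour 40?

No

Milling waits on its own release at hour 1, so it starts at hour 1 and finishes at 1 + 6 = hour 7.
Whirlpool waits on milling (finishes hour 7), so it starts at hour 7 and finishes at 7 + 3 = hour 10.
After milling (finishes hour 7), lautering can start at hour 7 and finishes at hour 16.
After lautering (finishes hour 16), conditioning can start at hour 16 and finishes at hour 17.
The boil cannot start until lautering (finishes hour 16, plus 3-hour gap → hour 19); milling (finishes hour 7). The controlling bound is hour 19, so the boil finishes at 19 + 4 = hour 23.
Pitching cannot start until the boil (finishes hour 23); milling (finishes hour 7). The controlling bound is hour 23, so pitching finishes at 23 + 2 = hour 25.
Primary fermentation waits on pitching (finishes hour 25), so it starts at hour 25 and finishes at 25 + 6 = hour 31.
Packaging has to wait for primary fermentation (finishes hour 31, plus 2-hour gap → hour 33); milling (finishes hour 7, plus 2-hour gap → hour 9). The latest of these is hour 33, so packaging runs hour 33 to 33 + 8 = hour 41.
The earliest everything can be done is hour 41, which is after the deadline of 40, so it is not possible.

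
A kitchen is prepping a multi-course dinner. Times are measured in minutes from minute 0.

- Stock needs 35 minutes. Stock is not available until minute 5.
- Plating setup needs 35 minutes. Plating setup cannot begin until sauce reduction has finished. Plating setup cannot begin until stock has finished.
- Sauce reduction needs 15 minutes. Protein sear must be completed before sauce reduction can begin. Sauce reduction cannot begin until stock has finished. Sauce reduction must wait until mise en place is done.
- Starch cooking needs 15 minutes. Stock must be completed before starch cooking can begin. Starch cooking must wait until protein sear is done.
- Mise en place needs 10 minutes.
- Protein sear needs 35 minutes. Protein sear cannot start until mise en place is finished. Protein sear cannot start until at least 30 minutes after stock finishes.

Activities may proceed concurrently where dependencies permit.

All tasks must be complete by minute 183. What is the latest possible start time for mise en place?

88

Nothing follows plating setup; the deadline of minute 183 is its only limit. It must start by 183 − 35 = minute 148.
Since plating setup (must start by minute 148) depends on it, sauce reduction must finish by minute 148. Backing off its 15-minute duration gives a latest start of minute 133.
To finish by minute 183, starch cooking (duration 15) must start no later than minute 168.
For protein sear: sauce reduction (must start by minute 133); starch cooking (must start by minute 168). The most restrictive is minute 133; with a 35-minute duration, protein sear must start by minute 98.
For mise en place: protein sear (must start by minute 98); sauce reduction (must start by minute 133). The most restrictive is minute 98; with a 10-minute duration, mise en place must start by minute 88.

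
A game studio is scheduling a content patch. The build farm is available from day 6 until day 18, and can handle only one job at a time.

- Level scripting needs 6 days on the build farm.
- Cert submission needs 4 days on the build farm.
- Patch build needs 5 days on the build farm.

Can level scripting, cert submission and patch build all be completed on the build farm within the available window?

The build farm window is 18 − 6 = 12 days.
Running back to back, the jobs need 6 + 4 + 5 = 15 days on the build farm.
Since 15 > 12, they cannot all fit.

No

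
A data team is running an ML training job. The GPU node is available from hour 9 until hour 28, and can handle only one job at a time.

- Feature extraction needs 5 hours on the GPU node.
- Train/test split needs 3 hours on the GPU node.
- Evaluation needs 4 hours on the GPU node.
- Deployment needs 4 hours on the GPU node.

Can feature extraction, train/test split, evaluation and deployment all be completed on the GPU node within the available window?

The GPU node window is 28 − 9 = 19 hours.
Running back to back, the jobs need 5 + 3 + 4 + 4 = 16 hours on the GPU node.
Since 16 ≤ 19, they fit within the window.

Yes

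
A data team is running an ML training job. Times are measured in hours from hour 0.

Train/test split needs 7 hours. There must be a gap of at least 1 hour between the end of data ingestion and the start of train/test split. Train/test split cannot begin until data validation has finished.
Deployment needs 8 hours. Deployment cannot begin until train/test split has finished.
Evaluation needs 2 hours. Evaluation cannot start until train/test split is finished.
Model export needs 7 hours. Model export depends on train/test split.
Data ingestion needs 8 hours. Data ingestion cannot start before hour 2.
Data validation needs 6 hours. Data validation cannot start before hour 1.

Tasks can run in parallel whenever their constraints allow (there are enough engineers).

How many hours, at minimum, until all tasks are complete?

26

After its own release at hour 1, data validation can start at hour 1 and finishes at hour 7.
Data ingestion waits on its own release at hour 2, so it starts at hour 2 and finishes at 2 + 8 = hour 10.
Train/test split has to wait for data ingestion (finishes hour 10, plus 1-hour gap → hour 11); data validation (finishes hour 7). The latest of these is hour 11, so train/test split runs hour 11 to 11 + 7 = hour 18.
Deployment waits on train/test split (finishes hour 18), so it starts at hour 18 and finishes at 18 + 8 = hour 26.
Model export waits on train/test split (finishes hour 18), so it starts at hour 18 and finishes at 18 + 7 = hour 25.
Evaluation waits on train/test split (finishes hour 18), so it starts at hour 18 and finishes at 18 + 2 = hour 20.
All tasks are finished once the last one completes. Finish times: Data ingestion at 10, Data validation at 7, Train/test split at 18, Evaluation at 20, Model export at 25, Deployment at 26. The latest is hour 26.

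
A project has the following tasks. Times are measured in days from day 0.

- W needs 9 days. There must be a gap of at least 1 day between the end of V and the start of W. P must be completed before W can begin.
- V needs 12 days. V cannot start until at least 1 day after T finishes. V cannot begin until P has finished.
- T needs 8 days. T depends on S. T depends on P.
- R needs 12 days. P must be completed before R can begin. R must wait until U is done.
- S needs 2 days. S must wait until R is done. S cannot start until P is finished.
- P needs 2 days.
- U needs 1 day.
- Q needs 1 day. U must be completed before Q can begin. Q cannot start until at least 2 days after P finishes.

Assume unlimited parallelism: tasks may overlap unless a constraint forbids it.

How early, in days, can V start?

25

U can start immediately at day 0; it finishes at day 1.
Nothing blocks P, so it runs from day 0 to day 2.
R has to wait for P (finishes day 2); U (finishes day 1). The latest of these is day 2, so R runs day 2 to 2 + 12 = day 14.
S cannot start until R (finishes day 14); P (finishes day 2). The controlling bound is day 14, so S finishes at 14 + 2 = day 16.
T cannot start until S (finishes day 16); P (finishes day 2). The controlling bound is day 16, so T finishes at 16 + 8 = day 24.
V waits on T (finishes day 24, plus 1-day gap → day 25); P (finishes day 2). The latest of these is day 25, which is the earliest V can start.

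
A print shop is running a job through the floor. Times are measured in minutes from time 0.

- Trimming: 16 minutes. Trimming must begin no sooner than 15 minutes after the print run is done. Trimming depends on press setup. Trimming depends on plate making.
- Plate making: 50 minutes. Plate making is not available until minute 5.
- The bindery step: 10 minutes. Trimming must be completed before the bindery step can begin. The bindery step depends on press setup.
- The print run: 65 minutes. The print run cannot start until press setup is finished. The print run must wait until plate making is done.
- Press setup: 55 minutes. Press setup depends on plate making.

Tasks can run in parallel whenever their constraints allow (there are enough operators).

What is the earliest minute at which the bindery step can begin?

206

Plate making cannot begin until its own release at minute 5. It runs from minute 5 to 5 + 50 = minute 55.
After plate making (finishes minute 55), press setup can start at minute 55 and finishes at minute 110.
The print run has to wait for press setup (finishes minute 110); plate making (finishes minute 55). The latest of these is minute 110, so the print run runs minute 110 to 110 + 65 = minute 175.
Trimming cannot start until the print run (finishes minute 175, plus 15-minute gap → minute 190); press setup (finishes minute 110); plate making (finishes minute 55). The controlling bound is minute 190, so trimming finishes at 190 + 16 = minute 206.
The bindery step waits on trimming (finishes minute 206); press setup (finishes minute 110). The latest of these is minute 206, which is the earliest the bindery step can start.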